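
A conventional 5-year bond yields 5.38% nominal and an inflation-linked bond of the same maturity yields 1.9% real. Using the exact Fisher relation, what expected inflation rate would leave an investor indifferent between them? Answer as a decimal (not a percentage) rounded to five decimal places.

(1 + π) = (1 + i)/(1 + r) = 1.05380 / 1.01900 = 1.034151
Break-even inflation = 1.034151 − 1 → 0.03415.

0.03415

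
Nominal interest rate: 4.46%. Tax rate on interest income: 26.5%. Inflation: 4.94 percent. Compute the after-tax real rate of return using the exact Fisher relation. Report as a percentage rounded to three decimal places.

After-tax nominal return = 4.46% × (1 − 0.265) = 3.2781%.
1 + r = 1.032781 / 1.04940 = 0.984163
After-tax real rate = 0.984163 − 1 → -1.584%.

-1.584%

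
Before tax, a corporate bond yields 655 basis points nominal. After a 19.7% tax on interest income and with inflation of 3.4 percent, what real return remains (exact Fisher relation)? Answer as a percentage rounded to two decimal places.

After-tax nominal return = 6.55% × (1 − 0.197) = 5.25965%.
1 + r = 1.0525965 / 1.03400 = 1.017985
After-tax real rate = 1.017985 − 1 → 1.80%.

1.80%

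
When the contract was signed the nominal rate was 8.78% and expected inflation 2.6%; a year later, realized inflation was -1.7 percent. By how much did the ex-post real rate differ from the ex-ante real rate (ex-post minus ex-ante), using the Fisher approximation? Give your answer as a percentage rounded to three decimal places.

Ex-ante: 8.78% − 2.6% = 6.180%
Ex-post: 8.78% − (-1.7%) = 10.480%
Difference (ex-post − ex-ante) = 4.3000% → 4.300%.

4.300%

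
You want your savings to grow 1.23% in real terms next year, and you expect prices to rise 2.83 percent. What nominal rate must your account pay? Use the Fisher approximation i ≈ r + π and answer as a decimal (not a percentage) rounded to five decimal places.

0.04060

i ≈ r + π = 1.23% + 2.83% = 0.04060.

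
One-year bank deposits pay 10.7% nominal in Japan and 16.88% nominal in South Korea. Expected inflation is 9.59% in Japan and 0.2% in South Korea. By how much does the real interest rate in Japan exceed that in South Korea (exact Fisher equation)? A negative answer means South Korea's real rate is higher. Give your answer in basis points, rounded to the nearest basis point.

Japan: (1 + 0.1070)/(1 + 0.0959) − 1 = 1.0129%
South Korea: (1 + 0.1688)/(1 + 0.0020) − 1 = 16.6467%
Differential = 1.0129% − 16.6467% = -15.6338% → -1563 basis points.

-1563 basis points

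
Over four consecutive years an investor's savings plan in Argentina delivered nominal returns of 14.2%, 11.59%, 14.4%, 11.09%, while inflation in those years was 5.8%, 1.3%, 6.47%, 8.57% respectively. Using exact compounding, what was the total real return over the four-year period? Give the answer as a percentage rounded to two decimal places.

30.73%

Nominal growth factor = 1.1420 × 1.1159 × 1.1440 × 1.1109 = 1.619543
Price-level growth factor = 1.0580 × 1.0130 × 1.0647 × 1.0857 = 1.238888
Real growth factor = 1.619543 / 1.238888 = 1.307255
Total real return = 1.307255 − 1 → 30.73%.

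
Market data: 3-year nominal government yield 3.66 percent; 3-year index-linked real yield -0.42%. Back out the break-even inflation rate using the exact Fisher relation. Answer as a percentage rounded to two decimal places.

4.10%

(1 + π) = (1 + i)/(1 + r) = 1.03660 / 0.99580 = 1.040972
Break-even inflation = 1.040972 − 1 → 4.10%.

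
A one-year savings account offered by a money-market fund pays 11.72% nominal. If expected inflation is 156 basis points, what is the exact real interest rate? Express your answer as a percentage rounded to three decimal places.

10.004%

By the Fisher relation, 1 + r = (1 + i)/(1 + π).
1 + r = 1.11720 / 1.01560 = 1.100039
r = 1.100039 − 1 = 10.0039%, i.e. 10.004%.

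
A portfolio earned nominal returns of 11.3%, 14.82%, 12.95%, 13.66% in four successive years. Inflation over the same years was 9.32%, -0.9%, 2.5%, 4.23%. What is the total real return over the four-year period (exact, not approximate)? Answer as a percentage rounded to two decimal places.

Nominal growth factor = 1.1130 × 1.1482 × 1.1295 × 1.1366 = 1.640615
Price-level growth factor = 1.0932 × 0.9910 × 1.0250 × 1.0423 = 1.157417
Real growth factor = 1.640615 / 1.157417 = 1.417479
Total real return = 1.417479 − 1 → 41.75%.

41.75%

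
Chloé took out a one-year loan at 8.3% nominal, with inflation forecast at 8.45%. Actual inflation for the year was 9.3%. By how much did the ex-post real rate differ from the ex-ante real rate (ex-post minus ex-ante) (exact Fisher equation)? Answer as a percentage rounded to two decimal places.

Ex-ante: (1 + 0.0830)/(1 + 0.0845) − 1 = -0.1383%
Ex-post: (1 + 0.0830)/(1 + 0.0930) − 1 = -0.9149%
Difference (ex-post − ex-ante) = -0.7766% → -0.78%.

-0.78%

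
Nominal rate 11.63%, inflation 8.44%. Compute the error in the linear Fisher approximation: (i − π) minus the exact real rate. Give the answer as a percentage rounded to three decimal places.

0.248%

Approximate: r ≈ 11.630% − 8.440% = 3.1900%
Exact: (1 + 0.1163)/(1 + 0.0844) − 1 = 2.9417%
Error = 3.1900% − 2.9417% = 0.2483% → 0.248%.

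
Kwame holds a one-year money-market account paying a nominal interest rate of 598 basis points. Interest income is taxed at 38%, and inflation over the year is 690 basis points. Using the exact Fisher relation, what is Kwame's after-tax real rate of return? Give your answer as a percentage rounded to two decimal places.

-2.99%

After-tax nominal return = 5.98% × (1 − 0.38) = 3.7076%.
1 + r = 1.037076 / 1.06900 = 0.970137
After-tax real rate = 0.970137 − 1 → -2.99%.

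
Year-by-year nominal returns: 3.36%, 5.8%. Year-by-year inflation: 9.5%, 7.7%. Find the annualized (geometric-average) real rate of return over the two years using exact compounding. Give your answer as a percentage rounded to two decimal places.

-3.70%

Nominal growth factor = 1.0336 × 1.0580 = 1.09354880
Price-level growth factor = 1.0950 × 1.0770 = 1.17931500
Real growth factor = 1.09354880 / 1.17931500 = 0.92727456
Annualized real rate = 0.92727456^(1/2) − 1 = -3.7049% → -3.70%.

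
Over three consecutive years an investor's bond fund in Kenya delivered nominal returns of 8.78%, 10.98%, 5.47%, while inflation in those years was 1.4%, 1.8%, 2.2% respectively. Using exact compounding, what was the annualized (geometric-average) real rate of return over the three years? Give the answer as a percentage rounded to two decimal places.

Nominal growth factor = 1.0878 × 1.1098 × 1.0547 = 1.27327649
Price-level growth factor = 1.0140 × 1.0180 × 1.0220 = 1.05496154
Real growth factor = 1.27327649 / 1.05496154 = 1.20694114
Annualized real rate = 1.20694114^(1/3) − 1 = 6.4704% → 6.47%.

6.47%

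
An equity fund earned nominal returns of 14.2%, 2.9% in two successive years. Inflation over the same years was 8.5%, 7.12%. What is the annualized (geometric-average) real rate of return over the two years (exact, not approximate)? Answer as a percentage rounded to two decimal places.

0.55%

Nominal growth factor = 1.1420 × 1.0290 = 1.17511800
Price-level growth factor = 1.0850 × 1.0712 = 1.16225200
Real growth factor = 1.17511800 / 1.16225200 = 1.01106989
Annualized real rate = 1.01106989^(1/2) − 1 = 0.5520% → 0.55%.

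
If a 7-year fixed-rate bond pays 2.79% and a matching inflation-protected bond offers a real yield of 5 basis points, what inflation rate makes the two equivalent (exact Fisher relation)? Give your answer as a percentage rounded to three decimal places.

(1 + π) = (1 + i)/(1 + r) = 1.02790 / 1.00050 = 1.027386
Break-even inflation = 1.027386 − 1 → 2.739%.

2.739%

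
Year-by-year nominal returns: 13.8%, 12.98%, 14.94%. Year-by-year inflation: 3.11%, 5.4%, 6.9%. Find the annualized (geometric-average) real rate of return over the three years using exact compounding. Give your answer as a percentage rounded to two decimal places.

Compound the nominal returns: 1.1380 × 1.1298 × 1.1494 = 1.47779783.
Compound inflation: 1.0311 × 1.0540 × 1.0690 = 1.16176718.
Deflate: 1.47779783 / 1.16176718 = 1.27202581.
Annualized real rate = 1.27202581^(1/3) − 1 = 8.3508% → 8.35%.

8.35%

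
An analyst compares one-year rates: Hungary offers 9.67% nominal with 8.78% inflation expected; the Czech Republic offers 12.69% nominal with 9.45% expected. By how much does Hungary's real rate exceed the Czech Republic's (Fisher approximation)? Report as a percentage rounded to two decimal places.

Hungary: 9.67% − 8.78% = 0.890%
The Czech Republic: 12.69% − 9.45% = 3.240%
Differential = -2.350% → -2.35%.

-2.35%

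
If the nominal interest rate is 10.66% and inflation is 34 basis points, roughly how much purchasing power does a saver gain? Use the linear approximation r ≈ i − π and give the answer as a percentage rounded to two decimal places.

10.32%

r ≈ i − π = 10.66% − 0.34% = 10.32%.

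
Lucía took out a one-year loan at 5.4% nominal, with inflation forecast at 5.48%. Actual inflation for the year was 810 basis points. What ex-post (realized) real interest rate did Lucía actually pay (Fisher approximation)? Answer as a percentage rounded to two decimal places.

Ex-post: 5.4% − 8.1% = -2.700%
So the realized real rate is -2.70%.

-2.70%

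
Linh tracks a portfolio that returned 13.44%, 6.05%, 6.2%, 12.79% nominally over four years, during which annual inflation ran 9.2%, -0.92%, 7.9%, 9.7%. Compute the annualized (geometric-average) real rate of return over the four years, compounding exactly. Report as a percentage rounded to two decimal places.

2.99%

Nominal growth factor = 1.1344 × 1.0605 × 1.0620 × 1.1279 = 1.44102662
Price-level growth factor = 1.0920 × 0.9908 × 1.0790 × 1.0970 = 1.28066844
Real growth factor = 1.44102662 / 1.28066844 = 1.12521444
Annualized real rate = 1.12521444^(1/4) − 1 = 2.9933% → 2.99%.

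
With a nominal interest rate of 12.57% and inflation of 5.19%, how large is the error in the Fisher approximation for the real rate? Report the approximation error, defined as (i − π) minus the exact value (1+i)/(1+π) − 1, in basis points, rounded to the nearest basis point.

Approximate: r ≈ 12.570% − 5.190% = 7.3800%
Exact: (1 + 0.1257)/(1 + 0.0519) − 1 = 7.0159%
Error = 7.3800% − 7.0159% = 0.3641% → 36 basis points.

36 basis points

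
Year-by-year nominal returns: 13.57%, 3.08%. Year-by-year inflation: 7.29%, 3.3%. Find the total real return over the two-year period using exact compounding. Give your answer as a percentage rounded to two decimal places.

Nominal growth factor = 1.1357 × 1.0308 = 1.170680
Price-level growth factor = 1.0729 × 1.0330 = 1.108306
Real growth factor = 1.170680 / 1.108306 = 1.056279
Total real return = 1.056279 − 1 → 5.63%.

5.63%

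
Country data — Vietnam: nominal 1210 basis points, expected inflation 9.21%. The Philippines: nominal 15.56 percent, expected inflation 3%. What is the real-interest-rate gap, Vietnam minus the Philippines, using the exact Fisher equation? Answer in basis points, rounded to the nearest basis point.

Vietnam: (1 + 0.1210)/(1 + 0.0921) − 1 = 2.6463%
The Philippines: (1 + 0.1556)/(1 + 0.0300) − 1 = 12.1942%
Differential = 2.6463% − 12.1942% = -9.5479% → -955 basis points.

-955 basis points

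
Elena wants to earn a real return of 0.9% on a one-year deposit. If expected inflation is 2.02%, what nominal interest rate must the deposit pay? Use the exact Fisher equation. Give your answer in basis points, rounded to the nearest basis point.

(1 + i) = (1 + r)(1 + π) = 1.00900 × 1.02020 = 1.0293818
i = 1.0293818 − 1, so the required nominal rate is 294 basis points.

294 basis points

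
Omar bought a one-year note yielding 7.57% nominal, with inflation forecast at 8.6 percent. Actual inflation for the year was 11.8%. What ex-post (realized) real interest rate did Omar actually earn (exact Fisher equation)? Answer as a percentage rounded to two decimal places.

-3.78%

Ex-post: (1 + 0.0757)/(1 + 0.1180) − 1 = -3.7835%
So the realized real rate is -3.78%.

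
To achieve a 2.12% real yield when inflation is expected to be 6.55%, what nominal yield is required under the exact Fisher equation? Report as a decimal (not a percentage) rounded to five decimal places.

0.08809

(1 + i) = (1 + r)(1 + π) = 1.02120 × 1.06550 = 1.0880886
i = 1.0880886 − 1, so the required nominal rate is 0.08809.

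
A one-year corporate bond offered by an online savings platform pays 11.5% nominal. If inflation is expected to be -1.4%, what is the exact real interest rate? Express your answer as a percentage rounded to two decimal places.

13.08%

1 + r = 1.11500 / 0.98600 = 1.130832
r = 1.130832 − 1 = 13.0832%, i.e. 13.08%.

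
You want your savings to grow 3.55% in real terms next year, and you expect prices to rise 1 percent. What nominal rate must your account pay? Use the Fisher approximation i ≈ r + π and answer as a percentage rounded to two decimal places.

4.55%

i ≈ r + π = 3.55% + 1% = 4.55%.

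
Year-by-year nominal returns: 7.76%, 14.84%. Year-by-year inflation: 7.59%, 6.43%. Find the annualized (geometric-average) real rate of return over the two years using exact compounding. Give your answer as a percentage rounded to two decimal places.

3.96%

Compound the nominal returns: 1.0776 × 1.1484 = 1.23751584.
Compound inflation: 1.0759 × 1.0643 = 1.14508037.
Deflate: 1.23751584 / 1.14508037 = 1.08072400.
Annualized real rate = 1.08072400^(1/2) − 1 = 3.9579% → 3.96%.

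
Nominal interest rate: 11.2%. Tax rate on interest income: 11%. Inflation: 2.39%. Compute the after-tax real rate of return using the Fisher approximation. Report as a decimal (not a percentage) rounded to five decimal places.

0.07578

After-tax nominal return = 11.2% × (1 − 0.11) = 9.9680%.
r ≈ 9.9680% − 2.39% → 0.07578.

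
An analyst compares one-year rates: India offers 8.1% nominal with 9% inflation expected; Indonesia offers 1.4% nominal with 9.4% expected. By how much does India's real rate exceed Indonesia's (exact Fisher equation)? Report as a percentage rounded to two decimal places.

India: (1 + 0.0810)/(1 + 0.0900) − 1 = -0.8257%
Indonesia: (1 + 0.0140)/(1 + 0.0940) − 1 = -7.3126%
Differential = -0.8257% − (-7.3126%) = 6.4869% → 6.49%.

6.49%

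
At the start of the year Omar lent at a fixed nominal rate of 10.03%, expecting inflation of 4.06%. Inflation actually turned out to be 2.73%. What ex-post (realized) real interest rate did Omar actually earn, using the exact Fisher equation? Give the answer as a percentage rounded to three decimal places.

7.106%

Ex-post: (1 + 0.1003)/(1 + 0.0273) − 1 = 7.1060%
So the realized real rate is 7.106%.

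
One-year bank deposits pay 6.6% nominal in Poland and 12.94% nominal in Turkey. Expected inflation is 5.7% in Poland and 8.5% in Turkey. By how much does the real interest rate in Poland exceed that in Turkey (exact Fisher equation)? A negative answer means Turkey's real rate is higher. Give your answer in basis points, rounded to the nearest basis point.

-324 basis points

Poland: (1 + 0.0660)/(1 + 0.0570) − 1 = 0.8515%
Turkey: (1 + 0.1294)/(1 + 0.0850) − 1 = 4.0922%
Differential = 0.8515% − 4.0922% = -3.2407% → -324 basis points.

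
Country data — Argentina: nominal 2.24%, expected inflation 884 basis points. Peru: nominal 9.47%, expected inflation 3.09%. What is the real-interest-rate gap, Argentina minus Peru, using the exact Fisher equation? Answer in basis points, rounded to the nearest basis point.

Argentina: (1 + 0.0224)/(1 + 0.0884) − 1 = -6.0639%
Peru: (1 + 0.0947)/(1 + 0.0309) − 1 = 6.1888%
Differential = -6.0639% − 6.1888% = -12.2527% → -1225 basis points.

-1225 basis points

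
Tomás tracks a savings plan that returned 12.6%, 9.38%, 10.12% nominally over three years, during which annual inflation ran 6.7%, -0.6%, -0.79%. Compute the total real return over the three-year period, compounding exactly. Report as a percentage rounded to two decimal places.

Compound the nominal returns: 1.1260 × 1.0938 × 1.1012 = 1.356259.
Compound inflation: 1.0670 × 0.9940 × 0.9921 = 1.052219.
Deflate: 1.356259 / 1.052219 = 1.288951.
Total real return = 1.288951 − 1 → 28.90%.

28.90%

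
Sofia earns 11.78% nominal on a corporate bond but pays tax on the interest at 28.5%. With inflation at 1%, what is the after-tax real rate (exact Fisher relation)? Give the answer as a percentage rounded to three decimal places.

After-tax nominal return = 11.78% × (1 − 0.285) = 8.4227%.
1 + r = 1.084227 / 1.01000 = 1.073492
After-tax real rate = 1.073492 − 1 → 7.349%.

7.349%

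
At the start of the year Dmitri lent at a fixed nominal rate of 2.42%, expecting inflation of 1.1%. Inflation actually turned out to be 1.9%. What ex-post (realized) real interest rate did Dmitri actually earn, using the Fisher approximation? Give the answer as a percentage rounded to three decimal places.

Ex-post: 2.42% − 1.9% = 0.520%
So the realized real rate is 0.520%.

0.520%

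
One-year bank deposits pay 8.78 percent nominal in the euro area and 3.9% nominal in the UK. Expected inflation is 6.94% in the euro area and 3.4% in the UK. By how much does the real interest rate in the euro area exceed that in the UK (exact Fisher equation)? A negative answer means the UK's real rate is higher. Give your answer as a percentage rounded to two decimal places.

The euro area: (1 + 0.0878)/(1 + 0.0694) − 1 = 1.7206%
The UK: (1 + 0.0390)/(1 + 0.0340) − 1 = 0.4836%
Differential = 1.7206% − 0.4836% = 1.2370% → 1.24%.

1.24%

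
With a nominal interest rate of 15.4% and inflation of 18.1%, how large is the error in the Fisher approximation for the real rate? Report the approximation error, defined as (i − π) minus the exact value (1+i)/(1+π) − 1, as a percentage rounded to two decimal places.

-0.41%

Approximate: r ≈ 15.400% − 18.100% = -2.7000%
Exact: (1 + 0.1540)/(1 + 0.1810) − 1 = -2.2862%
Error = -2.7000% − (-2.2862%) = -0.4138% → -0.41%.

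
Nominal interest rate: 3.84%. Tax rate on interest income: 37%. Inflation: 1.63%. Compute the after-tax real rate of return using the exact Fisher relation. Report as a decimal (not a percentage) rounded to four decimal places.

0.0078

After-tax nominal return = 3.84% × (1 − 0.37) = 2.4192%.
1 + r = 1.024192 / 1.01630 = 1.007765
After-tax real rate = 1.007765 − 1 → 0.0078.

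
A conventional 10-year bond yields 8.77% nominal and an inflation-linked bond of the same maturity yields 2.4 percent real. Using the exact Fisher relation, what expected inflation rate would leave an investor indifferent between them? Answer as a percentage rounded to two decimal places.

6.22%

(1 + π) = (1 + i)/(1 + r) = 1.08770 / 1.02400 = 1.062207
Break-even inflation = 1.062207 − 1 → 6.22%.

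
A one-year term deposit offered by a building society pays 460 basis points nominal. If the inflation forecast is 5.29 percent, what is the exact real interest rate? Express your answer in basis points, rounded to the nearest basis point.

By the Fisher identity, 1 + r = (1 + i)/(1 + π).
1 + r = 1.04600 / 1.05290 = 0.993447
r = 0.993447 − 1 = -0.6553%, i.e. -66 basis points.

-66 basis points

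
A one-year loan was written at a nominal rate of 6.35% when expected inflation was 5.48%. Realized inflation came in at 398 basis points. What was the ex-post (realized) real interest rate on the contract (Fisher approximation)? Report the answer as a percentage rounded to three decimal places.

2.370%

Ex-post: 6.35% − 3.98% = 2.370%
So the realized real rate is 2.370%.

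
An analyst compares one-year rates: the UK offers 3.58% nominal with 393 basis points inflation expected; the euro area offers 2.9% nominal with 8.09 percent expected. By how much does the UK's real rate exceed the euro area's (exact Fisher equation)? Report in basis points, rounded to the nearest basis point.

The UK: (1 + 0.0358)/(1 + 0.0393) − 1 = -0.3368%
The euro area: (1 + 0.0290)/(1 + 0.0809) − 1 = -4.8016%
Differential = -0.3368% − (-4.8016%) = 4.4648% → 446 basis points.

446 basis points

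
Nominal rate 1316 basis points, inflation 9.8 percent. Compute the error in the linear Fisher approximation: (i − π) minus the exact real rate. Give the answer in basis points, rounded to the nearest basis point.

30 basis points

Approximate: r ≈ 13.160% − 9.800% = 3.3600%
Exact: (1 + 0.1316)/(1 + 0.0980) − 1 = 3.0601%
Error = 3.3600% − 3.0601% = 0.2999% → 30 basis points.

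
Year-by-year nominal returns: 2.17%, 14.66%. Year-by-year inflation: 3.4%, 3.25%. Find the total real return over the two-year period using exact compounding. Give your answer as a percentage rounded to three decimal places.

Compound the nominal returns: 1.0217 × 1.1466 = 1.171481.
Compound inflation: 1.0340 × 1.0325 = 1.067605.
Deflate: 1.171481 / 1.067605 = 1.097298.
Total real return = 1.097298 − 1 → 9.730%.

9.730%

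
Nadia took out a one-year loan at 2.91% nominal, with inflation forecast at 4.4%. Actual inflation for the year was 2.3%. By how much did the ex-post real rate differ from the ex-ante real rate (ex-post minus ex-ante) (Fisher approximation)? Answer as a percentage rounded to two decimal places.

Ex-ante: 2.91% − 4.4% = -1.490%
Ex-post: 2.91% − 2.3% = 0.610%
Difference (ex-post − ex-ante) = 2.1000% → 2.10%.

2.10%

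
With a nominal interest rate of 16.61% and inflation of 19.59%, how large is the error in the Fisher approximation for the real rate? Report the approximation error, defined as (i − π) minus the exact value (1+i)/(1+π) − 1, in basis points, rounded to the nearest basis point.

Approximate: r ≈ 16.610% − 19.590% = -2.9800%
Exact: (1 + 0.1661)/(1 + 0.1959) − 1 = -2.4918%
Error = -2.9800% − (-2.4918%) = -0.4882% → -49 basis points.

-49 basis points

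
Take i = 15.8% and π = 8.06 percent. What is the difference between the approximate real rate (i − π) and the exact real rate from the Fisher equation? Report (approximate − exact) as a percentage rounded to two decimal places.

0.58%

Approximate: r ≈ 15.800% − 8.060% = 7.7400%
Exact: (1 + 0.1580)/(1 + 0.0806) − 1 = 7.1627%
Error = 7.7400% − 7.1627% = 0.5773% → 0.58%.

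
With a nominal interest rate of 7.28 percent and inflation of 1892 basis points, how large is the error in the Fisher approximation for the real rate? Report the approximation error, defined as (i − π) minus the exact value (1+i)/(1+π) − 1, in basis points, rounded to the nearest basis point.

Approximate: r ≈ 7.280% − 18.920% = -11.6400%
Exact: (1 + 0.0728)/(1 + 0.1892) − 1 = -9.7881%
Error = -11.6400% − (-9.7881%) = -1.8519% → -185 basis points.

-185 basis points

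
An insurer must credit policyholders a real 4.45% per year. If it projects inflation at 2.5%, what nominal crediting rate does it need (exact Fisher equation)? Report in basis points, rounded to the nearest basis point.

706 basis points

(1 + i) = (1 + r)(1 + π) = 1.04450 × 1.02500 = 1.0706125
i = 1.0706125 − 1, so the required nominal rate is 706 basis points.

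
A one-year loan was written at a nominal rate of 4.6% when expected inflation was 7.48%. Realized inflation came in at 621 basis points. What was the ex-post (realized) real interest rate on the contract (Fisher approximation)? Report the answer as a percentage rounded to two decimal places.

-1.61%

Ex-post: 4.6% − 6.21% = -1.610%
So the realized real rate is -1.61%.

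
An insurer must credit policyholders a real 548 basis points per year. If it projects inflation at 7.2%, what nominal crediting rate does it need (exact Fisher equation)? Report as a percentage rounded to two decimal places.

(1 + i) = (1 + r)(1 + π) = 1.05480 × 1.07200 = 1.1307456
i = 1.1307456 − 1, so the required nominal rate is 13.07%.

13.07%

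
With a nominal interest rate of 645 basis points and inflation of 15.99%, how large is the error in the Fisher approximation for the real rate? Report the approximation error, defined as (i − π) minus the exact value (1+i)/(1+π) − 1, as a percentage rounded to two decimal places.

-1.32%

Approximate: r ≈ 6.450% − 15.990% = -9.5400%
Exact: (1 + 0.0645)/(1 + 0.1599) − 1 = -8.2248%
Error = -9.5400% − (-8.2248%) = -1.3152% → -1.32%.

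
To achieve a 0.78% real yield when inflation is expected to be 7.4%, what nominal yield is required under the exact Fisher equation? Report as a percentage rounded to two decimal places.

8.24%

(1 + i) = (1 + r)(1 + π) = 1.00780 × 1.07400 = 1.0823772
i = 1.0823772 − 1, so the required nominal rate is 8.24%.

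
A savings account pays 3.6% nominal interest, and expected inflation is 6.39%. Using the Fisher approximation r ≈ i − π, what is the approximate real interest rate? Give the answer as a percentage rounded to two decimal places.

-2.79%

r ≈ i − π = 3.6% − 6.39% = -2.79%.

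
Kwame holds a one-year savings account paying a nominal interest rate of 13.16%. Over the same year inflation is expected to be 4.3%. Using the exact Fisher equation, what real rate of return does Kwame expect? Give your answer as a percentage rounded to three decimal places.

By the Fisher equation, 1 + r = (1 + i)/(1 + π).
1 + r = 1.13160 / 1.04300 = 1.084947
r = 1.084947 − 1 = 8.4947%, i.e. 8.495%.

8.495%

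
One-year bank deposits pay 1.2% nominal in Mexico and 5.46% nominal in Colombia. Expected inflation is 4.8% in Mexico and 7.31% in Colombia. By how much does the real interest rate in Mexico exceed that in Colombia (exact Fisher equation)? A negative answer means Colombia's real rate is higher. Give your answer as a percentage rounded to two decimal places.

Mexico: (1 + 0.0120)/(1 + 0.0480) − 1 = -3.4351%
Colombia: (1 + 0.0546)/(1 + 0.0731) − 1 = -1.7240%
Differential = -3.4351% − (-1.7240%) = -1.7111% → -1.71%.

-1.71%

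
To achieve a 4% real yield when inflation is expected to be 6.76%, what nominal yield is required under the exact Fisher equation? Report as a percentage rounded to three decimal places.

(1 + i) = (1 + r)(1 + π) = 1.04000 × 1.06760 = 1.110304
i = 1.110304 − 1, so the required nominal rate is 11.030%.

11.030%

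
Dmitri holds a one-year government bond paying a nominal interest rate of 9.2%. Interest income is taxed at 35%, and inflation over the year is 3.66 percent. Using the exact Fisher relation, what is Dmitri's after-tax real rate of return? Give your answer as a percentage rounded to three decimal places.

2.238%

After-tax nominal return = 9.2% × (1 − 0.35) = 5.9800%.
1 + r = 1.05980 / 1.03660 = 1.022381
After-tax real rate = 1.022381 − 1 → 2.238%.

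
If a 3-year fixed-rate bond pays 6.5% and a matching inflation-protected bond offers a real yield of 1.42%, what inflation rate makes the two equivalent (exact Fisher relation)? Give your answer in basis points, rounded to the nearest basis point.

501 basis points

(1 + π) = (1 + i)/(1 + r) = 1.06500 / 1.01420 = 1.050089
Break-even inflation = 1.050089 − 1 → 501 basis points.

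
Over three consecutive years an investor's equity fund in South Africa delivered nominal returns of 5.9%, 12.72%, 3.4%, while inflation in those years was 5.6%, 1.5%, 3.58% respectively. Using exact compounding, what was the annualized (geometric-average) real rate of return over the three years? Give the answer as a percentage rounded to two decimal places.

3.59%

Compound the nominal returns: 1.0590 × 1.1272 × 1.0340 = 1.23429076.
Compound inflation: 1.0560 × 1.0150 × 1.0358 = 1.11021187.
Deflate: 1.23429076 / 1.11021187 = 1.11176145.
Annualized real rate = 1.11176145^(1/3) − 1 = 3.5946% → 3.59%.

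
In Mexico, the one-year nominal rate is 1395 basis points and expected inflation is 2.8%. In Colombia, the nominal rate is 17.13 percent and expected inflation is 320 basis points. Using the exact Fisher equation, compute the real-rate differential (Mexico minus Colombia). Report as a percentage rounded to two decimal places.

-2.65%

Mexico: (1 + 0.1395)/(1 + 0.0280) − 1 = 10.8463%
Colombia: (1 + 0.1713)/(1 + 0.0320) − 1 = 13.4981%
Differential = 10.8463% − 13.4981% = -2.6518% → -2.65%.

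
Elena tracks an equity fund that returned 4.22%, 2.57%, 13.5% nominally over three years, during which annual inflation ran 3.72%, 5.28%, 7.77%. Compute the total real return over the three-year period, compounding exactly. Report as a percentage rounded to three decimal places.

3.101%

Nominal growth factor = 1.0422 × 1.0257 × 1.1350 = 1.213297
Price-level growth factor = 1.0372 × 1.0528 × 1.0777 = 1.176810
Real growth factor = 1.213297 / 1.176810 = 1.031006
Total real return = 1.031006 − 1 → 3.101%.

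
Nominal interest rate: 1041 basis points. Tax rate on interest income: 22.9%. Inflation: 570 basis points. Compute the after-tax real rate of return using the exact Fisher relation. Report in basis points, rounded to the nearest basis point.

After-tax nominal return = 10.41% × (1 − 0.229) = 8.02611%.
1 + r = 1.0802611 / 1.05700 = 1.022007
After-tax real rate = 1.022007 − 1 → 220 basis points.

220 basis points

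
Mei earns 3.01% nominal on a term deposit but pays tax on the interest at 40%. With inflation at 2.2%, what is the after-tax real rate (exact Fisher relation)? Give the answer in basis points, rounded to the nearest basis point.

After-tax nominal return = 3.01% × (1 − 0.4) = 1.8060%.
1 + r = 1.01806 / 1.02200 = 0.996145
After-tax real rate = 0.996145 − 1 → -39 basis points.

-39 basis points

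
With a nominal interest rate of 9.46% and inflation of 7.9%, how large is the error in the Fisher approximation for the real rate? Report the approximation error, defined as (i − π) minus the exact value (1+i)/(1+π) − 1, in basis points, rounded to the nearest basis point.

Approximate: r ≈ 9.460% − 7.900% = 1.5600%
Exact: (1 + 0.0946)/(1 + 0.0790) − 1 = 1.4458%
Error = 1.5600% − 1.4458% = 0.1142% → 11 basis points.

11 basis points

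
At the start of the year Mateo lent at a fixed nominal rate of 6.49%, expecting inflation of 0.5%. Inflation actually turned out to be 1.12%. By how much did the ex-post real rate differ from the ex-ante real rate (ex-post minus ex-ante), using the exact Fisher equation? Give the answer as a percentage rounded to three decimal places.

Ex-ante: (1 + 0.0649)/(1 + 0.0050) − 1 = 5.9602%
Ex-post: (1 + 0.0649)/(1 + 0.0112) − 1 = 5.3105%
Difference (ex-post − ex-ante) = -0.6497% → -0.650%.

-0.650%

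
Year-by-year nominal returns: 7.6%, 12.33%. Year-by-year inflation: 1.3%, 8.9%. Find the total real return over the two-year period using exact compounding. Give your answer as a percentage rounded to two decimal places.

9.56%

Nominal growth factor = 1.0760 × 1.1233 = 1.208671
Price-level growth factor = 1.0130 × 1.0890 = 1.103157
Real growth factor = 1.208671 / 1.103157 = 1.095647
Total real return = 1.095647 − 1 → 9.56%.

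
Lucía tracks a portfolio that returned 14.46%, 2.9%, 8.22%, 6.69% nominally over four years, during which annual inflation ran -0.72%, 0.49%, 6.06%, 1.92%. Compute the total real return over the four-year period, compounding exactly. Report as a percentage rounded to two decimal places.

Nominal growth factor = 1.1446 × 1.0290 × 1.0822 × 1.0669 = 1.359879
Price-level growth factor = 0.9928 × 1.0049 × 1.0606 × 1.0192 = 1.078439
Real growth factor = 1.359879 / 1.078439 = 1.260970
Total real return = 1.260970 − 1 → 26.10%.

26.10%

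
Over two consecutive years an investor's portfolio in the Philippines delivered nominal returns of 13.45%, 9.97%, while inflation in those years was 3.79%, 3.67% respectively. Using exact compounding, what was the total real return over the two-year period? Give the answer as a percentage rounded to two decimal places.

Compound the nominal returns: 1.1345 × 1.0997 = 1.247610.
Compound inflation: 1.0379 × 1.0367 = 1.075991.
Deflate: 1.247610 / 1.075991 = 1.159498.
Total real return = 1.159498 − 1 → 15.95%.

15.95%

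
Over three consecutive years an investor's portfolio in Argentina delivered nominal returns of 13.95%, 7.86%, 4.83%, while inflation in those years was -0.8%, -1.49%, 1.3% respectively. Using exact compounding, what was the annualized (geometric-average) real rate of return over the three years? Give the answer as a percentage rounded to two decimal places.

9.18%

Compound the nominal returns: 1.1395 × 1.0786 × 1.0483 = 1.28842853.
Compound inflation: 0.9920 × 0.9851 × 1.0130 = 0.98992305.
Deflate: 1.28842853 / 0.98992305 = 1.30154412.
Annualized real rate = 1.30154412^(1/3) − 1 = 9.1825% → 9.18%.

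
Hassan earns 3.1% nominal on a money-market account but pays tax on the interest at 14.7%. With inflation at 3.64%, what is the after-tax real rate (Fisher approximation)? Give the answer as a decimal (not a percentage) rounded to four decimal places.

-0.0100

After-tax nominal return = 3.1% × (1 − 0.147) = 2.6443%.
r ≈ 2.6443% − 3.64% → -0.0100.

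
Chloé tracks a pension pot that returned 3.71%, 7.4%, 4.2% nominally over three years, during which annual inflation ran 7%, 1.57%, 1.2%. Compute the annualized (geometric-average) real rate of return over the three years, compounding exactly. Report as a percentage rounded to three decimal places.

Nominal growth factor = 1.0371 × 1.0740 × 1.0420 = 1.16062691
Price-level growth factor = 1.0700 × 1.0157 × 1.0120 = 1.09984059
Real growth factor = 1.16062691 / 1.09984059 = 1.05526830
Annualized real rate = 1.05526830^(1/3) − 1 = 1.8093% → 1.809%.

1.809%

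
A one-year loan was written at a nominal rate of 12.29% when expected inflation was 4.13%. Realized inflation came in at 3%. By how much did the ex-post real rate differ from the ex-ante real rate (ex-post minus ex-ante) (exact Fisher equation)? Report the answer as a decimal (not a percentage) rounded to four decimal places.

0.0118

Ex-ante: (1 + 0.1229)/(1 + 0.0413) − 1 = 7.8364%
Ex-post: (1 + 0.1229)/(1 + 0.0300) − 1 = 9.0194%
Difference (ex-post − ex-ante) = 1.1831% → 0.0118.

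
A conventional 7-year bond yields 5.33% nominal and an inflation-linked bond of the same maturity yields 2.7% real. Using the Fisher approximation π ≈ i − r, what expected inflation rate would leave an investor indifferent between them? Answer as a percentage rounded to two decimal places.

2.63%

π ≈ i − r = 5.33% − 2.7% → 2.63%.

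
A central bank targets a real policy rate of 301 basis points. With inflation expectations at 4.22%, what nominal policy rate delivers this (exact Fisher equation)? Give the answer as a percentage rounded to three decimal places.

7.357%

(1 + i) = (1 + r)(1 + π) = 1.03010 × 1.04220 = 1.07357022
i = 1.07357022 − 1, so the required nominal rate is 7.357%.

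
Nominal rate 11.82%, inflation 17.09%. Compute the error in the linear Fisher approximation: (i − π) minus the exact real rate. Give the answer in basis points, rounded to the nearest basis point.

-77 basis points

Approximate: r ≈ 11.820% − 17.090% = -5.2700%
Exact: (1 + 0.1182)/(1 + 0.1709) − 1 = -4.5008%
Error = -5.2700% − (-4.5008%) = -0.7692% → -77 basis points.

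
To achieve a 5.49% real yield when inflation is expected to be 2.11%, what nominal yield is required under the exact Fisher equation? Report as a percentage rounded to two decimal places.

(1 + i) = (1 + r)(1 + π) = 1.05490 × 1.02110 = 1.07715839
i = 1.07715839 − 1, so the required nominal rate is 7.72%.

7.72%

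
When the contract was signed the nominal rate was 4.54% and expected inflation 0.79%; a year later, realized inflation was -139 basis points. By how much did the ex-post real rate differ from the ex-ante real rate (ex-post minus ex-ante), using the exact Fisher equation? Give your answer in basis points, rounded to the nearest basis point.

229 basis points

Ex-ante: (1 + 0.0454)/(1 + 0.0079) − 1 = 3.7206%
Ex-post: (1 + 0.0454)/(1 − 0.0139) − 1 = 6.0136%
Difference (ex-post − ex-ante) = 2.2930% → 229 basis points.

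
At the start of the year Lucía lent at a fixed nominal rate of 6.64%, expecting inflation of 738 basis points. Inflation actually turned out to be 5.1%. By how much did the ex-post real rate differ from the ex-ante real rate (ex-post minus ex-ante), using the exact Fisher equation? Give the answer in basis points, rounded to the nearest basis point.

Ex-ante: (1 + 0.0664)/(1 + 0.0738) − 1 = -0.6891%
Ex-post: (1 + 0.0664)/(1 + 0.0510) − 1 = 1.4653%
Difference (ex-post − ex-ante) = 2.1544% → 215 basis points.

215 basis points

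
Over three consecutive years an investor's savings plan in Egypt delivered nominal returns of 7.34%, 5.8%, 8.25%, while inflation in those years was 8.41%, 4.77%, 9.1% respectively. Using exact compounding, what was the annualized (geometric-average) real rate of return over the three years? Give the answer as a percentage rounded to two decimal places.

-0.26%

Nominal growth factor = 1.0734 × 1.0580 × 1.0825 = 1.22934892
Price-level growth factor = 1.0841 × 1.0477 × 1.0910 = 1.23917042
Real growth factor = 1.22934892 / 1.23917042 = 0.99207413
Annualized real rate = 0.99207413^(1/3) − 1 = -0.2649% → -0.26%.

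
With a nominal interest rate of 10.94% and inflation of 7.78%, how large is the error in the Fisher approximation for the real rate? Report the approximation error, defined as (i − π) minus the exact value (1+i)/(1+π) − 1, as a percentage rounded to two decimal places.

0.23%

Approximate: r ≈ 10.940% − 7.780% = 3.1600%
Exact: (1 + 0.1094)/(1 + 0.0778) − 1 = 2.9319%
Error = 3.1600% − 2.9319% = 0.2281% → 0.23%.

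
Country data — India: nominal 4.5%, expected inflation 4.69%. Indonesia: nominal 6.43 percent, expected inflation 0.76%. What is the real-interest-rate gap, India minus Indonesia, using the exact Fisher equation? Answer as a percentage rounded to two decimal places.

India: (1 + 0.0450)/(1 + 0.0469) − 1 = -0.1815%
Indonesia: (1 + 0.0643)/(1 + 0.0076) − 1 = 5.6272%
Differential = -0.1815% − 5.6272% = -5.8087% → -5.81%.

-5.81%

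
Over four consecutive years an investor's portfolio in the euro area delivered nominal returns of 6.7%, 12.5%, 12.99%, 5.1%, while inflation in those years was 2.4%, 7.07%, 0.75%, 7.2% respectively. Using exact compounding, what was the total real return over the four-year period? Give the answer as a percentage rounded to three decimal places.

20.379%

Nominal growth factor = 1.0670 × 1.1250 × 1.1299 × 1.0510 = 1.425475
Price-level growth factor = 1.0240 × 1.0707 × 1.0075 × 1.0720 = 1.184152
Real growth factor = 1.425475 / 1.184152 = 1.203794
Total real return = 1.203794 − 1 → 20.379%.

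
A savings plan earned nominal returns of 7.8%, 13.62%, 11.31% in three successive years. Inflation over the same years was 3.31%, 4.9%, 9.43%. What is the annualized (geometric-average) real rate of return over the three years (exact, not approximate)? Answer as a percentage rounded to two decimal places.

4.76%

Nominal growth factor = 1.0780 × 1.1362 × 1.1131 = 1.36335115
Price-level growth factor = 1.0331 × 1.0490 × 1.0943 = 1.18591688
Real growth factor = 1.36335115 / 1.18591688 = 1.14961780
Annualized real rate = 1.14961780^(1/3) − 1 = 4.7573% → 4.76%.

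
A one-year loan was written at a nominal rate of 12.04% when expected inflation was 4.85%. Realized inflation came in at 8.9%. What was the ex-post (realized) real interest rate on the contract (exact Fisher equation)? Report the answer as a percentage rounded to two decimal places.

2.88%

Ex-post: (1 + 0.1204)/(1 + 0.0890) − 1 = 2.8834%
So the realized real rate is 2.88%.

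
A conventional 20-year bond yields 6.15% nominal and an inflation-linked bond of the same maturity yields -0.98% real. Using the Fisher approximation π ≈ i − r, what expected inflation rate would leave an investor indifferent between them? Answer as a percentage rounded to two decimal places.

7.13%

π ≈ i − r = 6.15% − (-0.98%) → 7.13%.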